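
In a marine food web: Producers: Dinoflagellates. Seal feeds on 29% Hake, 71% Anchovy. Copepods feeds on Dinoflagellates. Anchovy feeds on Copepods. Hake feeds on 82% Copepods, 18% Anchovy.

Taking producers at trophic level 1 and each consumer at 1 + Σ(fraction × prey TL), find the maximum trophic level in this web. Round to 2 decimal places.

Copepods: 1 + 1 = 2
Anchovy: 1 + 2 = 3
Hake: 1 + (0.82×2 + 0.18×3) = 3.18
Seal: 1 + (0.29×3.18 + 0.71×3) = 4.0522

4.05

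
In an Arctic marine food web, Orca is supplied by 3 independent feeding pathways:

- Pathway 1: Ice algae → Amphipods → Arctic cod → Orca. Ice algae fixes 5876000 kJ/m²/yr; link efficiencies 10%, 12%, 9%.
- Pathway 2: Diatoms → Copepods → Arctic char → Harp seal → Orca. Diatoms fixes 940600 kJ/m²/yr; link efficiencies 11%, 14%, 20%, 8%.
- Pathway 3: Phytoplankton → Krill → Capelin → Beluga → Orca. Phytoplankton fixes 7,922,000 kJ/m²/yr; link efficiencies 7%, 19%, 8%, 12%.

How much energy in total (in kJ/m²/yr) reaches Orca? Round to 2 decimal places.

7589.32 kJ/m²/yr

Pathway 1: 5876000 × 0.1 × 0.12 × 0.09 = 6346.08 kJ/m²/yr
Pathway 2: 940600 × 0.11 × 0.14 × 0.2 × 0.08 = 231.76384 kJ/m²/yr
Pathway 3: 7922000 × 0.07 × 0.19 × 0.08 × 0.12 = 1011.48096 kJ/m²/yr
Total at Orca: 6346.08 + 231.76384 + 1011.48096 = 7589.3248 kJ/m²/yr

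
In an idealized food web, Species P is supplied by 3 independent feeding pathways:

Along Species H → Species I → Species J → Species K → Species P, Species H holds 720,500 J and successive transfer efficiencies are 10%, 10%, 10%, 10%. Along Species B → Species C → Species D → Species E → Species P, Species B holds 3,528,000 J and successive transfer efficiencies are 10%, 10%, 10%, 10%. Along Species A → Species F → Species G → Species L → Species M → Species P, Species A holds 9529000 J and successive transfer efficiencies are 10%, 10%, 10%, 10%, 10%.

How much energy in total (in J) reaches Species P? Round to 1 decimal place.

520.1 J

Via Species H: 720500 × 0.1 × 0.1 × 0.1 × 0.1 = 72.05 J
Via Species B: 3528000 × 0.1 × 0.1 × 0.1 × 0.1 = 352.8 J
Via Species A: 9529000 × 0.1 × 0.1 × 0.1 × 0.1 × 0.1 = 95.29 J
Total at Species P: 72.05 + 352.8 + 95.29 = 520.14 J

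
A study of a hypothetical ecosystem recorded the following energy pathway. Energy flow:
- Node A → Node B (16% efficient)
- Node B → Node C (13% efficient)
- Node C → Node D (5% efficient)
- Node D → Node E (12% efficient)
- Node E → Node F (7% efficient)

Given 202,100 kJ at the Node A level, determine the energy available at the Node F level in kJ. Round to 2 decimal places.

Node B: 202100 × 0.16 = 32336 kJ
Node C: 32336 × 0.13 = 4203.68 kJ
Node D: 4203.68 × 0.05 = 210.184 kJ
Node E: 210.184 × 0.12 = 25.22208 kJ
Node F: 25.22208 × 0.07 = 1.7655456 kJ

1.77 kJ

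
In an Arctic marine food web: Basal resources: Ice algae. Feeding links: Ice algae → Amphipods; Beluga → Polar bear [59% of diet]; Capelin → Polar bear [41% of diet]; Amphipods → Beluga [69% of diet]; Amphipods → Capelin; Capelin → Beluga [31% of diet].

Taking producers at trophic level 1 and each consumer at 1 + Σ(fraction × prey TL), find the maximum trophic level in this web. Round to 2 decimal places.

Amphipods: 1 + 1 = 2
Capelin: 1 + 2 = 3
Beluga: 1 + (0.69×2 + 0.31×3) = 3.31
Polar bear: 1 + (0.59×3.31 + 0.41×3) = 4.1829

4.18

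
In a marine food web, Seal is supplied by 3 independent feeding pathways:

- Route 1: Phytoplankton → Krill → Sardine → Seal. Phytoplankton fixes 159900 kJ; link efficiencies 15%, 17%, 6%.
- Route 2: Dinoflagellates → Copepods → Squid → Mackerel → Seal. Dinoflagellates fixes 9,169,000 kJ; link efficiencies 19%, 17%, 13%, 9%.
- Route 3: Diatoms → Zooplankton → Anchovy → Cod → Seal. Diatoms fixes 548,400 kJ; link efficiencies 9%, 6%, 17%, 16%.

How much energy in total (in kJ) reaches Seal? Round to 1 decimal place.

3790.3 kJ

Route 1: 159900 × 0.15 × 0.17 × 0.06 = 244.647 kJ
Route 2: 9169000 × 0.19 × 0.17 × 0.13 × 0.09 = 3465.05679 kJ
Route 3: 548400 × 0.09 × 0.06 × 0.17 × 0.16 = 80.548992 kJ
Total at Seal: 244.647 + 3465.05679 + 80.548992 = 3790.252782 kJ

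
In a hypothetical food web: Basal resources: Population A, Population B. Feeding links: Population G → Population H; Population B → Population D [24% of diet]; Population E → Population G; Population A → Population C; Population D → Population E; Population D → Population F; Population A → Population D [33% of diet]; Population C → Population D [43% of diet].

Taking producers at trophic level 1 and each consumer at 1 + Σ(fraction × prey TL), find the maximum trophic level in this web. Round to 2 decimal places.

5.43

Population C: 1 + 1 = 2
Population D: 1 + (0.33×1 + 0.24×1 + 0.43×2) = 2.43
Population E: 1 + 2.43 = 3.43
Population F: 1 + 2.43 = 3.43
Population G: 1 + 3.43 = 4.43
Population H: 1 + 4.43 = 5.43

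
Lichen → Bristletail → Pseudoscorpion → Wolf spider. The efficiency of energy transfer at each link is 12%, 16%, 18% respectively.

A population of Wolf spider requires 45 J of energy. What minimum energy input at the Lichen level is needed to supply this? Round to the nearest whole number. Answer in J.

Cumulative transfer efficiency: 0.12 × 0.16 × 0.18 = 0.003456
Lichen energy = 45 / 0.003456 = 13021 J

13021 J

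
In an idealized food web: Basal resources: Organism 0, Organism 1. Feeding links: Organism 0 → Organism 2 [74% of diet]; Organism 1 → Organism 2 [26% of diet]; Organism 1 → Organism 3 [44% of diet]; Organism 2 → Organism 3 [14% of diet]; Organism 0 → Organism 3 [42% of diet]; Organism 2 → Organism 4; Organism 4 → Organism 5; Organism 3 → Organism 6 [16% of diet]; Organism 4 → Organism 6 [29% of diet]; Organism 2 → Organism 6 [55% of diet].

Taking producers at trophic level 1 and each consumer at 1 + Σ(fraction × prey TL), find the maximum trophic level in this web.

Organism 2: 1 + (0.74×1 + 0.26×1) = 2
Organism 3: 1 + (0.44×1 + 0.14×2 + 0.42×1) = 2.14
Organism 4: 1 + 2 = 3
Organism 5: 1 + 3 = 4
Organism 6: 1 + (0.16×2.14 + 0.29×3 + 0.55×2) = 3.3124

4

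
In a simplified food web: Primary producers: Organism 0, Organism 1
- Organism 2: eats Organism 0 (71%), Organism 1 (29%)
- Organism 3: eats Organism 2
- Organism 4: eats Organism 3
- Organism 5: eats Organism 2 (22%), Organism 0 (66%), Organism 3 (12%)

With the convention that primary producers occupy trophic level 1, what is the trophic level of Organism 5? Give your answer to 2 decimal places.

Organism 2: 1 + (0.71×1 + 0.29×1) = 2
Organism 3: 1 + 2 = 3
Organism 4: 1 + 3 = 4
Organism 5: 1 + (0.22×2 + 0.66×1 + 0.12×3) = 2.46

2.46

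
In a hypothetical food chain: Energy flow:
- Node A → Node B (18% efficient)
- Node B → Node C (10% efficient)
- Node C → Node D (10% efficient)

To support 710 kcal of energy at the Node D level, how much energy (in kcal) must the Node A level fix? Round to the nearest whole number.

Cumulative transfer efficiency: 0.18 × 0.1 × 0.1 = 0.0018
Node A energy = 710 / 0.0018 = 394444 kcal

394444 kcal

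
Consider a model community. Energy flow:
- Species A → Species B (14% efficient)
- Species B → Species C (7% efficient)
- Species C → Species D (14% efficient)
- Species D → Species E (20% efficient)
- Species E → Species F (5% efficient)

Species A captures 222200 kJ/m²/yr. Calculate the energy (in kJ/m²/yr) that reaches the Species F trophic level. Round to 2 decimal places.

3.05 kJ/m²/yr

Species B: 222200 × 0.14 = 31108 kJ/m²/yr
Species C: 31108 × 0.07 = 2177.56 kJ/m²/yr
Species D: 2177.56 × 0.14 = 304.8584 kJ/m²/yr
Species E: 304.8584 × 0.2 = 60.97168 kJ/m²/yr
Species F: 60.97168 × 0.05 = 3.048584 kJ/m²/yr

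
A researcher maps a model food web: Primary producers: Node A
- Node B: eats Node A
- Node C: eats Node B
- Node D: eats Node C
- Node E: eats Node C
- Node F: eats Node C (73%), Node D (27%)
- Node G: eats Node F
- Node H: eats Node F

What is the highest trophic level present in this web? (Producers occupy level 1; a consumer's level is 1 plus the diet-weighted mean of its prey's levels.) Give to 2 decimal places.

Node B: 1 + 1 = 2
Node C: 1 + 2 = 3
Node D: 1 + 3 = 4
Node E: 1 + 3 = 4
Node F: 1 + (0.73×3 + 0.27×4) = 4.27
Node G: 1 + 4.27 = 5.27
Node H: 1 + 4.27 = 5.27

5.27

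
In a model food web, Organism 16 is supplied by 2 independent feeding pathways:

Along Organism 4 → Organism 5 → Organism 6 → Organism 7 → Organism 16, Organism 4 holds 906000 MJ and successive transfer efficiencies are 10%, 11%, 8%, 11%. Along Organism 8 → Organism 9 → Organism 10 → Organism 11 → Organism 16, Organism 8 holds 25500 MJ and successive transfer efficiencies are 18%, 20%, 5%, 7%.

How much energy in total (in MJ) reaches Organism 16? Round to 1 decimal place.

90.9 MJ

Via Organism 4: 906000 × 0.1 × 0.11 × 0.08 × 0.11 = 87.7008 MJ
Via Organism 8: 25500 × 0.18 × 0.2 × 0.05 × 0.07 = 3.213 MJ
Total at Organism 16: 87.7008 + 3.213 = 90.9138 MJ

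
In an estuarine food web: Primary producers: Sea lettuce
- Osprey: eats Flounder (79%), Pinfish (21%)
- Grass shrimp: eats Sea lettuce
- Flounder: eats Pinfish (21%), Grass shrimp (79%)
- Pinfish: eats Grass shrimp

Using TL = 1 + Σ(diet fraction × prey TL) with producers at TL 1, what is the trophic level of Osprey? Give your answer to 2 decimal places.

4.17

Grass shrimp: 1 + 1 = 2
Pinfish: 1 + 2 = 3
Flounder: 1 + (0.21×3 + 0.79×2) = 3.21
Osprey: 1 + (0.79×3.21 + 0.21×3) = 4.1659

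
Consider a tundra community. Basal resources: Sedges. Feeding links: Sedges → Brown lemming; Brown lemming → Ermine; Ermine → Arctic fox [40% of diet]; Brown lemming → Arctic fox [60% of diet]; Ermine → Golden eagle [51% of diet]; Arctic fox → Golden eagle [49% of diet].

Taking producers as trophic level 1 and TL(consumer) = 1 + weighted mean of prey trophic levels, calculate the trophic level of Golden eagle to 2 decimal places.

Brown lemming: 1 + 1 = 2
Ermine: 1 + 2 = 3
Arctic fox: 1 + (0.4×3 + 0.6×2) = 3.4
Golden eagle: 1 + (0.51×3 + 0.49×3.4) = 4.196

4.20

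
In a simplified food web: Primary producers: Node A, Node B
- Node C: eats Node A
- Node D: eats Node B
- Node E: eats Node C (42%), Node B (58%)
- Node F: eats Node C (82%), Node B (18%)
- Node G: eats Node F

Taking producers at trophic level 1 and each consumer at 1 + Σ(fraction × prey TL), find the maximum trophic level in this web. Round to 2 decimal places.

3.82

Node C: 1 + 1 = 2
Node D: 1 + 1 = 2
Node E: 1 + (0.42×2 + 0.58×1) = 2.42
Node F: 1 + (0.82×2 + 0.18×1) = 2.82
Node G: 1 + 2.82 = 3.82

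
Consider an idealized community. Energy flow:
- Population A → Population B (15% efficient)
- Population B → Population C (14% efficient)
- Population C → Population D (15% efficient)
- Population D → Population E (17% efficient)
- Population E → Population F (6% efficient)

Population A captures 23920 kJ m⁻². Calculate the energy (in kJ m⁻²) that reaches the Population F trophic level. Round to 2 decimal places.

0.77 kJ m⁻²

Population B: 23920 × 0.15 = 3588 kJ m⁻²
Population C: 3588 × 0.14 = 502.32 kJ m⁻²
Population D: 502.32 × 0.15 = 75.348 kJ m⁻²
Population E: 75.348 × 0.17 = 12.80916 kJ m⁻²
Population F: 12.80916 × 0.06 = 0.7685496 kJ m⁻²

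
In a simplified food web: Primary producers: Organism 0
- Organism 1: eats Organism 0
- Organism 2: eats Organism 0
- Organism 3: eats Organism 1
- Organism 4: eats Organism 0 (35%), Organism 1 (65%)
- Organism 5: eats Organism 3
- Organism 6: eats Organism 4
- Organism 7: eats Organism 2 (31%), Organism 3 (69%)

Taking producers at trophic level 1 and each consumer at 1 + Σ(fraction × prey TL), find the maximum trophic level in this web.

4

Organism 1: 1 + 1 = 2
Organism 2: 1 + 1 = 2
Organism 3: 1 + 2 = 3
Organism 4: 1 + (0.35×1 + 0.65×2) = 2.65
Organism 5: 1 + 3 = 4
Organism 6: 1 + 2.65 = 3.65
Organism 7: 1 + (0.31×2 + 0.69×3) = 3.69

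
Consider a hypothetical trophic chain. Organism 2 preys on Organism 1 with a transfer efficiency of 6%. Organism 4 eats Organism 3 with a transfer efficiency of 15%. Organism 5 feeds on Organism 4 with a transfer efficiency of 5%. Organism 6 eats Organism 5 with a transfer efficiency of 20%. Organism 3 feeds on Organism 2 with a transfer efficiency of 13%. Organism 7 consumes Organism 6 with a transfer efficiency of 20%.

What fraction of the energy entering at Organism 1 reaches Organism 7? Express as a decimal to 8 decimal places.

0.00000234

Product of link efficiencies: 0.06 × 0.13 × 0.15 × 0.05 × 0.2 × 0.2 = 0.00000234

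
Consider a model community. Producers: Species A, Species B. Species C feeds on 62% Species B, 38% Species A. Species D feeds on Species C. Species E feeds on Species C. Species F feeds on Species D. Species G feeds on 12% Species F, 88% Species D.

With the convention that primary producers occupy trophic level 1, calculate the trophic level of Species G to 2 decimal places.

Species C: 1 + (0.62×1 + 0.38×1) = 2
Species D: 1 + 2 = 3
Species E: 1 + 2 = 3
Species F: 1 + 3 = 4
Species G: 1 + (0.12×4 + 0.88×3) = 4.12

4.12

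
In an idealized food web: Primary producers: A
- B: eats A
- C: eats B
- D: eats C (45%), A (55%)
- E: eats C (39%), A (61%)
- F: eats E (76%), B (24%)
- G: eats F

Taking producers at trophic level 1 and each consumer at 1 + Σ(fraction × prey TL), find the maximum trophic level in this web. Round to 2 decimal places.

4.59

B: 1 + 1 = 2
C: 1 + 2 = 3
D: 1 + (0.45×3 + 0.55×1) = 2.9
E: 1 + (0.39×3 + 0.61×1) = 2.78
F: 1 + (0.76×2.78 + 0.24×2) = 3.5928
G: 1 + 3.5928 = 4.5928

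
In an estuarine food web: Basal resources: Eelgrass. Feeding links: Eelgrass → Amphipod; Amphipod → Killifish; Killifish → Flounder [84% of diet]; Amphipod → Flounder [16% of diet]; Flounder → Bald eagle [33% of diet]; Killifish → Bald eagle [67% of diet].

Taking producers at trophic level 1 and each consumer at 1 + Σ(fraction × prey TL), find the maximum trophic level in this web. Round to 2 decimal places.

Amphipod: 1 + 1 = 2
Killifish: 1 + 2 = 3
Flounder: 1 + (0.84×3 + 0.16×2) = 3.84
Bald eagle: 1 + (0.33×3.84 + 0.67×3) = 4.2772

4.28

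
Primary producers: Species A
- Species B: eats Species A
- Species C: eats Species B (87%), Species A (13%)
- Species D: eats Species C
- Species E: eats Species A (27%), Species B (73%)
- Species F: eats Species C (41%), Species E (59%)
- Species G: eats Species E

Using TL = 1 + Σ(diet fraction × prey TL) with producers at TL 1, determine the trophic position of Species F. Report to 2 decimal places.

Species B: 1 + 1 = 2
Species C: 1 + (0.87×2 + 0.13×1) = 2.87
Species D: 1 + 2.87 = 3.87
Species E: 1 + (0.27×1 + 0.73×2) = 2.73
Species F: 1 + (0.41×2.87 + 0.59×2.73) = 3.7874
Species G: 1 + 2.73 = 3.73

3.79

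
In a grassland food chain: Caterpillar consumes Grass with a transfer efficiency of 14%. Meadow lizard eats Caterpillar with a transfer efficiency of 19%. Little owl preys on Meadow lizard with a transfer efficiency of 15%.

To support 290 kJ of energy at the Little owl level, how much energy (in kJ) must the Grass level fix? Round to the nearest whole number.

Cumulative transfer efficiency: 0.14 × 0.19 × 0.15 = 0.00399
Grass energy = 290 / 0.00399 = 72682 kJ

72682 kJ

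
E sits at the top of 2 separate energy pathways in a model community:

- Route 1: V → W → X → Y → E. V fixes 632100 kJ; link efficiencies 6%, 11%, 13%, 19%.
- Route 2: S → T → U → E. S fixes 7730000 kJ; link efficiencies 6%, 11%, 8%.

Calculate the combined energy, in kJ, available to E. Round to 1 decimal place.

Route 1: 632100 × 0.06 × 0.11 × 0.13 × 0.19 = 103.044942 kJ
Route 2: 7730000 × 0.06 × 0.11 × 0.08 = 4081.44 kJ
Total at E: 103.044942 + 4081.44 = 4184.484942 kJ

4184.5 kJ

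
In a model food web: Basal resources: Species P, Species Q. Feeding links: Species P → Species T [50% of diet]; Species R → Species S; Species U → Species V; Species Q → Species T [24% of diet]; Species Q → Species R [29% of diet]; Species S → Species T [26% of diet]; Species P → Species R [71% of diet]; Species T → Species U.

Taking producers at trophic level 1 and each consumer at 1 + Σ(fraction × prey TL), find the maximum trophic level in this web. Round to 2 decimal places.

Species R: 1 + (0.71×1 + 0.29×1) = 2
Species S: 1 + 2 = 3
Species T: 1 + (0.26×3 + 0.5×1 + 0.24×1) = 2.52
Species U: 1 + 2.52 = 3.52
Species V: 1 + 3.52 = 4.52

4.52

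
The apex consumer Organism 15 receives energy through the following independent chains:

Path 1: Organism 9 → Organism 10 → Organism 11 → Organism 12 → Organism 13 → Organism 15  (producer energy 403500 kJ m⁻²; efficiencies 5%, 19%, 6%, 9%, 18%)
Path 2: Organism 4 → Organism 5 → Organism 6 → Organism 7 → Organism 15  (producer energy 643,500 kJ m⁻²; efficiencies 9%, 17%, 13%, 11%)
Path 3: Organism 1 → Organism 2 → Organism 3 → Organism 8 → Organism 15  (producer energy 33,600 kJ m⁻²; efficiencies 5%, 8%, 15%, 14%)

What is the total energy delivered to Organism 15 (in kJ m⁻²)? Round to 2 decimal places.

147.34 kJ m⁻²

Path 1: 403500 × 0.05 × 0.19 × 0.06 × 0.09 × 0.18 = 3.725919 kJ m⁻²
Path 2: 643500 × 0.09 × 0.17 × 0.13 × 0.11 = 140.791365 kJ m⁻²
Path 3: 33600 × 0.05 × 0.08 × 0.15 × 0.14 = 2.8224 kJ m⁻²
Total at Organism 15: 3.725919 + 140.791365 + 2.8224 = 147.339684 kJ m⁻²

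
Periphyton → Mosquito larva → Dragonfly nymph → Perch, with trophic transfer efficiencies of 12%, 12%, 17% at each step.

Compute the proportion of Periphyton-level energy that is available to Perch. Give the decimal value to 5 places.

0.00245

Product of link efficiencies: 0.12 × 0.12 × 0.17 = 0.002448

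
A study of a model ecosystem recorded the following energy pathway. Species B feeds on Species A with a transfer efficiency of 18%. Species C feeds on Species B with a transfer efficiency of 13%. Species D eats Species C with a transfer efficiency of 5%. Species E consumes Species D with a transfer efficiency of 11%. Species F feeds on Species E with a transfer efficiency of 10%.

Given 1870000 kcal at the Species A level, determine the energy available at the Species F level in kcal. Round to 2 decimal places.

24.07 kcal

Species B: 1870000 × 0.18 = 336600 kcal
Species C: 336600 × 0.13 = 43758 kcal
Species D: 43758 × 0.05 = 2187.9 kcal
Species E: 2187.9 × 0.11 = 240.669 kcal
Species F: 240.669 × 0.1 = 24.0669 kcal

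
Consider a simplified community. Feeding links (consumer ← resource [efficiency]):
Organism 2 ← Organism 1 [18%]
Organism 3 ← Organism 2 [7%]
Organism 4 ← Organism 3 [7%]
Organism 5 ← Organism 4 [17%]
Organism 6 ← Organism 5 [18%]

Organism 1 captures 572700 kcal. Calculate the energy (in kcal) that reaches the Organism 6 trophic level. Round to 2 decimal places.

Organism 2: 572700 × 0.18 = 103086 kcal
Organism 3: 103086 × 0.07 = 7216.02 kcal
Organism 4: 7216.02 × 0.07 = 505.1214 kcal
Organism 5: 505.1214 × 0.17 = 85.870638 kcal
Organism 6: 85.870638 × 0.18 = 15.45671484 kcal

15.46 kcal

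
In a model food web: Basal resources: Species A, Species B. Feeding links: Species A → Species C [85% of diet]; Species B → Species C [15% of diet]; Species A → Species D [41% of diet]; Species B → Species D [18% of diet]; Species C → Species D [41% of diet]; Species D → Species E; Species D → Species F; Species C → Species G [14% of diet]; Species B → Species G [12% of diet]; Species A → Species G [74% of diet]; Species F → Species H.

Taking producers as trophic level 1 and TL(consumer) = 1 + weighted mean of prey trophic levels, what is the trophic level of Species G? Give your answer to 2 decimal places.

2.14

Species C: 1 + (0.85×1 + 0.15×1) = 2
Species D: 1 + (0.41×1 + 0.18×1 + 0.41×2) = 2.41
Species E: 1 + 2.41 = 3.41
Species F: 1 + 2.41 = 3.41
Species G: 1 + (0.14×2 + 0.12×1 + 0.74×1) = 2.14
Species H: 1 + 3.41 = 4.41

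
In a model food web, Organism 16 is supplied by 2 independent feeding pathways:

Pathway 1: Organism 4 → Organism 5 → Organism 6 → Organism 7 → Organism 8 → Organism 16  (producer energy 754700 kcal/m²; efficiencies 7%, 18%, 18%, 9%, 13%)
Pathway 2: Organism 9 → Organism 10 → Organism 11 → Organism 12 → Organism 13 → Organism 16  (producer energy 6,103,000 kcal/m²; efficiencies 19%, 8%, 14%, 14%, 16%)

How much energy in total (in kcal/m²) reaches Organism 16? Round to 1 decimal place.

Pathway 1: 754700 × 0.07 × 0.18 × 0.18 × 0.09 × 0.13 = 20.02641732 kcal/m²
Pathway 2: 6103000 × 0.19 × 0.08 × 0.14 × 0.14 × 0.16 = 290.9129216 kcal/m²
Total at Organism 16: 20.02641732 + 290.9129216 = 310.93933892 kcal/m²

310.9 kcal/m²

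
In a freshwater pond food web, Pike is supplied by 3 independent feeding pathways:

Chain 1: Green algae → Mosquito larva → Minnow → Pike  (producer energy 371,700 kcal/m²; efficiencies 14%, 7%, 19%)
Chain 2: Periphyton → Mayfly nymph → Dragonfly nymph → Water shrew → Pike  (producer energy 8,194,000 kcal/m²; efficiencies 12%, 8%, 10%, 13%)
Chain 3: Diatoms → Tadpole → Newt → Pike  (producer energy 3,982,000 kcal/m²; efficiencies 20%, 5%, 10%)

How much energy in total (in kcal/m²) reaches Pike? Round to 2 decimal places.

Chain 1: 371700 × 0.14 × 0.07 × 0.19 = 692.1054 kcal/m²
Chain 2: 8194000 × 0.12 × 0.08 × 0.1 × 0.13 = 1022.6112 kcal/m²
Chain 3: 3982000 × 0.2 × 0.05 × 0.1 = 3982 kcal/m²
Total at Pike: 692.1054 + 1022.6112 + 3982 = 5696.7166 kcal/m²

5696.72 kcal/m²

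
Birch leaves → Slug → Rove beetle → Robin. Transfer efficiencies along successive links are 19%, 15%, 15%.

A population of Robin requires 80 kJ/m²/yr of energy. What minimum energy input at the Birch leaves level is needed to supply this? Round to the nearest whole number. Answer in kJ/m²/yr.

18713 kJ/m²/yr

Cumulative transfer efficiency: 0.19 × 0.15 × 0.15 = 0.004275
Birch leaves energy = 80 / 0.004275 = 18713 kJ/m²/yr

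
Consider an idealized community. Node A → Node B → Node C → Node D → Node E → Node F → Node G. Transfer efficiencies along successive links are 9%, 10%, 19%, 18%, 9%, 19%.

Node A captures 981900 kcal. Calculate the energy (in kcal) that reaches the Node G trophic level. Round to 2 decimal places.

Node B: 981900 × 0.09 = 88371 kcal
Node C: 88371 × 0.1 = 8837.1 kcal
Node D: 8837.1 × 0.19 = 1679.049 kcal
Node E: 1679.049 × 0.18 = 302.22882 kcal
Node F: 302.22882 × 0.09 = 27.2005938 kcal
Node G: 27.2005938 × 0.19 = 5.168112822 kcal

5.17 kcal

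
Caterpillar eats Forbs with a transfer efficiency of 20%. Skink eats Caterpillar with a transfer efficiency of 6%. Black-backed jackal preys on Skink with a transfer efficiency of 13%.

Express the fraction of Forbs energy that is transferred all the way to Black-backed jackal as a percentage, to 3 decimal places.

Product of link efficiencies: 0.2 × 0.06 × 0.13 = 0.00156
As a percentage: 0.00156 × 100 = 0.156%

0.156%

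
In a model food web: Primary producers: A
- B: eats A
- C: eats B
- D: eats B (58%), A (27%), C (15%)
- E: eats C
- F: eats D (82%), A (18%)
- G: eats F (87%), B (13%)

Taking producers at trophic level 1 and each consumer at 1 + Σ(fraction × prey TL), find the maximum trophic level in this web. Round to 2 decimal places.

4.34

B: 1 + 1 = 2
C: 1 + 2 = 3
D: 1 + (0.58×2 + 0.27×1 + 0.15×3) = 2.88
E: 1 + 3 = 4
F: 1 + (0.82×2.88 + 0.18×1) = 3.5416
G: 1 + (0.87×3.5416 + 0.13×2) = 4.341192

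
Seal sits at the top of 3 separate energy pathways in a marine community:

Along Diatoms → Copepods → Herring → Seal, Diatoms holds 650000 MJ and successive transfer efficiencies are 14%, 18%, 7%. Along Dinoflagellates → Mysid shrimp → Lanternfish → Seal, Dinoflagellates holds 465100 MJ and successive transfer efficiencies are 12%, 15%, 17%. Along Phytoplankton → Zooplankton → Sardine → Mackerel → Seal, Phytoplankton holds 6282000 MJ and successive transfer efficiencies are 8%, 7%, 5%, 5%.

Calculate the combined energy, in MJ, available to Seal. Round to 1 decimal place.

Via Diatoms: 650000 × 0.14 × 0.18 × 0.07 = 1146.6 MJ
Via Dinoflagellates: 465100 × 0.12 × 0.15 × 0.17 = 1423.206 MJ
Via Phytoplankton: 6282000 × 0.08 × 0.07 × 0.05 × 0.05 = 87.948 MJ
Total at Seal: 1146.6 + 1423.206 + 87.948 = 2657.754 MJ

2657.8 MJ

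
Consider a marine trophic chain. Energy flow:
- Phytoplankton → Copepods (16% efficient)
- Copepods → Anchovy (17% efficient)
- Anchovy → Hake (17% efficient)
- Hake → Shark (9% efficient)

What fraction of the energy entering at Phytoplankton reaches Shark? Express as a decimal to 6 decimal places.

Product of link efficiencies: 0.16 × 0.17 × 0.17 × 0.09 = 0.00041616

0.000416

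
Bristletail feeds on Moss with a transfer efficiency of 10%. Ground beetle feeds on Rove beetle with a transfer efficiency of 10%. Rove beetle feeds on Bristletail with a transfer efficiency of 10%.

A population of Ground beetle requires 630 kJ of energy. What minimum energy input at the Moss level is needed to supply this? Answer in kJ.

Cumulative transfer efficiency: 0.1 × 0.1 × 0.1 = 0.001
Moss energy = 630 / 0.001 = 630000 kJ

630000 kJ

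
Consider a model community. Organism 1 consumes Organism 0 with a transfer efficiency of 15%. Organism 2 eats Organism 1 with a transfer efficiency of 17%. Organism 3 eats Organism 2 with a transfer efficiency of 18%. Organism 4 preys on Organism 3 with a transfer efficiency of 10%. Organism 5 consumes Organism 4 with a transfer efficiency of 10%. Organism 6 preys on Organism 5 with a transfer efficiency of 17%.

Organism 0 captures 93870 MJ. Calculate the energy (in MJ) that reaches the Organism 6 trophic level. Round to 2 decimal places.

Organism 1: 93870 × 0.15 = 14080.5 MJ
Organism 2: 14080.5 × 0.17 = 2393.685 MJ
Organism 3: 2393.685 × 0.18 = 430.8633 MJ
Organism 4: 430.8633 × 0.1 = 43.08633 MJ
Organism 5: 43.08633 × 0.1 = 4.308633 MJ
Organism 6: 4.308633 × 0.17 = 0.73246761 MJ

0.73 MJ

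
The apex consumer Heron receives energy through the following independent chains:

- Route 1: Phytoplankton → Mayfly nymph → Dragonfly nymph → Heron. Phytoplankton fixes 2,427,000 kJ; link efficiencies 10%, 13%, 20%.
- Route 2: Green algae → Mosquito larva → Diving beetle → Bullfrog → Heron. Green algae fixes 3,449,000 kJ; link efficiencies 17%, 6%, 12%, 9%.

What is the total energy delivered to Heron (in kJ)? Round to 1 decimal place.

6690.1 kJ

Route 1: 2427000 × 0.1 × 0.13 × 0.2 = 6310.2 kJ
Route 2: 3449000 × 0.17 × 0.06 × 0.12 × 0.09 = 379.94184 kJ
Total at Heron: 6310.2 + 379.94184 = 6690.14184 kJ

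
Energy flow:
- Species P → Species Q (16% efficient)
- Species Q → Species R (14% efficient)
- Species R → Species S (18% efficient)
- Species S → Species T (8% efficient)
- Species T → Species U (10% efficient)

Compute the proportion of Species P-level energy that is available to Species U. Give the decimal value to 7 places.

Product of link efficiencies: 0.16 × 0.14 × 0.18 × 0.08 × 0.1 = 0.000032256

0.0000323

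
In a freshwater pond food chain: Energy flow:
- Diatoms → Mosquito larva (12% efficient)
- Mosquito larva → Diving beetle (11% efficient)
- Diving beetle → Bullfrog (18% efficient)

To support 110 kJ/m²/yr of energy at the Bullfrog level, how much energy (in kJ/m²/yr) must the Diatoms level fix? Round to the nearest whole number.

46296 kJ/m²/yr

Cumulative transfer efficiency: 0.12 × 0.11 × 0.18 = 0.002376
Diatoms energy = 110 / 0.002376 = 46296 kJ/m²/yr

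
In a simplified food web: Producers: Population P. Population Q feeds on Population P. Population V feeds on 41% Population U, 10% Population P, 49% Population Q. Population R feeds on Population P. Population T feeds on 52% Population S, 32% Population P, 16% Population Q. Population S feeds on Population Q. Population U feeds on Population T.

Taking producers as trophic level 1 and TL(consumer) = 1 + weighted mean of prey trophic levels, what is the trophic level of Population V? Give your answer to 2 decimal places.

3.80

Population Q: 1 + 1 = 2
Population R: 1 + 1 = 2
Population S: 1 + 2 = 3
Population T: 1 + (0.52×3 + 0.32×1 + 0.16×2) = 3.2
Population U: 1 + 3.2 = 4.2
Population V: 1 + (0.41×4.2 + 0.1×1 + 0.49×2) = 3.802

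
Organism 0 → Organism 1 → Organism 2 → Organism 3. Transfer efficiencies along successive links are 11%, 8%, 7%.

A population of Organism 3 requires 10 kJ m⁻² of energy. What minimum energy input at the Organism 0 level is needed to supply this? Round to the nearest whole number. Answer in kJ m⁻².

Cumulative transfer efficiency: 0.11 × 0.08 × 0.07 = 0.000616
Organism 0 energy = 10 / 0.000616 = 16234 kJ m⁻²

16234 kJ m⁻²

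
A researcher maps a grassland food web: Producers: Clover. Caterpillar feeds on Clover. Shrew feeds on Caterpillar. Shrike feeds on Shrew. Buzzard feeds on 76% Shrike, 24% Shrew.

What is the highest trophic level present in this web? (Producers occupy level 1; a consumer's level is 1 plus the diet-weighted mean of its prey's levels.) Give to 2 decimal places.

Caterpillar: 1 + 1 = 2
Shrew: 1 + 2 = 3
Shrike: 1 + 3 = 4
Buzzard: 1 + (0.76×4 + 0.24×3) = 4.76

4.76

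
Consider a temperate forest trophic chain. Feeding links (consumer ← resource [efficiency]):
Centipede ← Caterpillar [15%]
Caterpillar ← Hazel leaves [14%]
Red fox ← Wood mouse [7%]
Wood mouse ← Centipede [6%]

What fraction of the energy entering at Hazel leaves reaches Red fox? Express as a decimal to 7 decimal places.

0.0000882

Product of link efficiencies: 0.14 × 0.15 × 0.06 × 0.07 = 0.0000882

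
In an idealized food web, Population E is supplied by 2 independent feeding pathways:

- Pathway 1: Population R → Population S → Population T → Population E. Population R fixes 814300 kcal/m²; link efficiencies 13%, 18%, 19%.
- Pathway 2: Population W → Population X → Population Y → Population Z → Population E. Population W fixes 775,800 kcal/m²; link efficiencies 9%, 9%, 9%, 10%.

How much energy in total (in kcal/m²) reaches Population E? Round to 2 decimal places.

3676.93 kcal/m²

Pathway 1: 814300 × 0.13 × 0.18 × 0.19 = 3620.3778 kcal/m²
Pathway 2: 775800 × 0.09 × 0.09 × 0.09 × 0.1 = 56.55582 kcal/m²
Total at Population E: 3620.3778 + 56.55582 = 3676.93362 kcal/m²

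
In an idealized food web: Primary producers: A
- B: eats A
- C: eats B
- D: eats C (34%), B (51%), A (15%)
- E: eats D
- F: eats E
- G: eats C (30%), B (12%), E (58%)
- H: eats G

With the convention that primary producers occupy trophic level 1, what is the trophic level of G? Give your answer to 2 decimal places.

4.57

B: 1 + 1 = 2
C: 1 + 2 = 3
D: 1 + (0.34×3 + 0.51×2 + 0.15×1) = 3.19
E: 1 + 3.19 = 4.19
F: 1 + 4.19 = 5.19
G: 1 + (0.3×3 + 0.12×2 + 0.58×4.19) = 4.5702
H: 1 + 4.5702 = 5.5702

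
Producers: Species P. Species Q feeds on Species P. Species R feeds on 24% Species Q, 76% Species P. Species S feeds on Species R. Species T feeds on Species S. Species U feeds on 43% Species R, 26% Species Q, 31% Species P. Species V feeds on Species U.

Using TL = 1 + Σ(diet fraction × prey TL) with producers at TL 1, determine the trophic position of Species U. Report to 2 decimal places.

Species Q: 1 + 1 = 2
Species R: 1 + (0.24×2 + 0.76×1) = 2.24
Species S: 1 + 2.24 = 3.24
Species T: 1 + 3.24 = 4.24
Species U: 1 + (0.43×2.24 + 0.26×2 + 0.31×1) = 2.7932
Species V: 1 + 2.7932 = 3.7932

2.79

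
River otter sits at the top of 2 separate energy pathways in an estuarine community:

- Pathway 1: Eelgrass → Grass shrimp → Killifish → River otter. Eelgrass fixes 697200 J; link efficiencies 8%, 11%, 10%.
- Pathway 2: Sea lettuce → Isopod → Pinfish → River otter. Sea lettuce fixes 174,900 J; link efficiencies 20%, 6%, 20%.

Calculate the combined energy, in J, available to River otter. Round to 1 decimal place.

Pathway 1: 697200 × 0.08 × 0.11 × 0.1 = 613.536 J
Pathway 2: 174900 × 0.2 × 0.06 × 0.2 = 419.76 J
Total at River otter: 613.536 + 419.76 = 1033.296 J

1033.3 J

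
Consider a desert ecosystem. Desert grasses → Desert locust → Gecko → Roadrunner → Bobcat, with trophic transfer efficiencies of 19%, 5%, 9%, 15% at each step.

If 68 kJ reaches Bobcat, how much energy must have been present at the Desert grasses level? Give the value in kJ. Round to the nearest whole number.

530214 kJ

Cumulative transfer efficiency: 0.19 × 0.05 × 0.09 × 0.15 = 0.00012825
Desert grasses energy = 68 / 0.00012825 = 530214 kJ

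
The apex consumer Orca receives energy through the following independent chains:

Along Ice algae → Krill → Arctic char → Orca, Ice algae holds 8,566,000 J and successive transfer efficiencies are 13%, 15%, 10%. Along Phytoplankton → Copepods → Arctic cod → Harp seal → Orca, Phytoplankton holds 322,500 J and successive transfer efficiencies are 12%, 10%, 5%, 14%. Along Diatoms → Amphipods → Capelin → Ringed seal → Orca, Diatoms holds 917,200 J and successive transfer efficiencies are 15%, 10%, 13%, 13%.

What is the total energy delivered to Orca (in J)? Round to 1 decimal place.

16963.3 J

Via Ice algae: 8566000 × 0.13 × 0.15 × 0.1 = 16703.7 J
Via Phytoplankton: 322500 × 0.12 × 0.1 × 0.05 × 0.14 = 27.09 J
Via Diatoms: 917200 × 0.15 × 0.1 × 0.13 × 0.13 = 232.5102 J
Total at Orca: 16703.7 + 27.09 + 232.5102 = 16963.3002 J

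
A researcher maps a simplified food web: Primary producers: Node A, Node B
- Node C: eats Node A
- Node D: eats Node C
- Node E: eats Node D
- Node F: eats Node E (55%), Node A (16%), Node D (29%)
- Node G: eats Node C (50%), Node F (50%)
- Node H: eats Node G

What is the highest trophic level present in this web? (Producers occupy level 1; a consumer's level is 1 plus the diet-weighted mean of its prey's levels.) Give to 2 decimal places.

5.12

Node C: 1 + 1 = 2
Node D: 1 + 2 = 3
Node E: 1 + 3 = 4
Node F: 1 + (0.55×4 + 0.16×1 + 0.29×3) = 4.23
Node G: 1 + (0.5×2 + 0.5×4.23) = 4.115
Node H: 1 + 4.115 = 5.115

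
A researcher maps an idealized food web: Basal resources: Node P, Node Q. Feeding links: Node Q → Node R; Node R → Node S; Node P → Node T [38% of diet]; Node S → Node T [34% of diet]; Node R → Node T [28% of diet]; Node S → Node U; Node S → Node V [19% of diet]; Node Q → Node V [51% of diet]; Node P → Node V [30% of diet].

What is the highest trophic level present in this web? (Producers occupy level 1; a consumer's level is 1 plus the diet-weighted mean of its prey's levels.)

Node R: 1 + 1 = 2
Node S: 1 + 2 = 3
Node T: 1 + (0.38×1 + 0.34×3 + 0.28×2) = 2.96
Node U: 1 + 3 = 4
Node V: 1 + (0.19×3 + 0.51×1 + 0.3×1) = 2.38

4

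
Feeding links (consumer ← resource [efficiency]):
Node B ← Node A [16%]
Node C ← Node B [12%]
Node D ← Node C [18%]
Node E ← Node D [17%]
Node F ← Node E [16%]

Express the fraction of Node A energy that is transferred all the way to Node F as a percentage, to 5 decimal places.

Product of link efficiencies: 0.16 × 0.12 × 0.18 × 0.17 × 0.16 = 0.0000940032
As a percentage: 0.0000940032 × 100 = 0.00940%

0.00940%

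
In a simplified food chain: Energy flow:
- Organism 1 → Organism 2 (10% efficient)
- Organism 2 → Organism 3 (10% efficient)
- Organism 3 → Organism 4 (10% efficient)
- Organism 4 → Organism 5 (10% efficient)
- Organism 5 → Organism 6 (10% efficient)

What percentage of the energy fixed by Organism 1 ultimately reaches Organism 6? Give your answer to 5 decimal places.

Product of link efficiencies: 0.1 × 0.1 × 0.1 × 0.1 × 0.1 = 0.00001
As a percentage: 0.00001 × 100 = 0.00100%

0.00100%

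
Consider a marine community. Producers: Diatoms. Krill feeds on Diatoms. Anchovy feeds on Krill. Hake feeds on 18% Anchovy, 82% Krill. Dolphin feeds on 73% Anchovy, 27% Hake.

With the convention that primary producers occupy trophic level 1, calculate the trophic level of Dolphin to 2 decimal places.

4.05

Krill: 1 + 1 = 2
Anchovy: 1 + 2 = 3
Hake: 1 + (0.18×3 + 0.82×2) = 3.18
Dolphin: 1 + (0.73×3 + 0.27×3.18) = 4.0486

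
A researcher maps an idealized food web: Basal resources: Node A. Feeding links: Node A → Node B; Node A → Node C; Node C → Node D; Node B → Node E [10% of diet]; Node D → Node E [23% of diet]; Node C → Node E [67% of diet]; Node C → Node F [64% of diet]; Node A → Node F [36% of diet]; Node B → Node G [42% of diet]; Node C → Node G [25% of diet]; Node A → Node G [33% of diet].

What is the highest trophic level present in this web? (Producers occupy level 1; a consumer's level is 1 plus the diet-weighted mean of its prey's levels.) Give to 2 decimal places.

3.23

Node B: 1 + 1 = 2
Node C: 1 + 1 = 2
Node D: 1 + 2 = 3
Node E: 1 + (0.1×2 + 0.23×3 + 0.67×2) = 3.23
Node F: 1 + (0.64×2 + 0.36×1) = 2.64
Node G: 1 + (0.42×2 + 0.25×2 + 0.33×1) = 2.67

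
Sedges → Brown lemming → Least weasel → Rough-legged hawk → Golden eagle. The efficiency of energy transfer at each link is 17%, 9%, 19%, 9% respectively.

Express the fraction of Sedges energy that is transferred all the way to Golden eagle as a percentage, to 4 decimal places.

Product of link efficiencies: 0.17 × 0.09 × 0.19 × 0.09 = 0.00026163
As a percentage: 0.00026163 × 100 = 0.0262%

0.0262%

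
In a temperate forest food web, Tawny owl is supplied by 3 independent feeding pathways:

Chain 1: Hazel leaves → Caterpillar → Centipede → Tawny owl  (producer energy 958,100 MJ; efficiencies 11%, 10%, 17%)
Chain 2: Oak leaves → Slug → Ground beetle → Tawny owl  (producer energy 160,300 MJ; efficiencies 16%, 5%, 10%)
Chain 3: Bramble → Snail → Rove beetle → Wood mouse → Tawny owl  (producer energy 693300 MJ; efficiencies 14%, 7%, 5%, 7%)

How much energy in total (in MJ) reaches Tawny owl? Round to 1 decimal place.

1943.7 MJ

Chain 1: 958100 × 0.11 × 0.1 × 0.17 = 1791.647 MJ
Chain 2: 160300 × 0.16 × 0.05 × 0.1 = 128.24 MJ
Chain 3: 693300 × 0.14 × 0.07 × 0.05 × 0.07 = 23.78019 MJ
Total at Tawny owl: 1791.647 + 128.24 + 23.78019 = 1943.66719 MJ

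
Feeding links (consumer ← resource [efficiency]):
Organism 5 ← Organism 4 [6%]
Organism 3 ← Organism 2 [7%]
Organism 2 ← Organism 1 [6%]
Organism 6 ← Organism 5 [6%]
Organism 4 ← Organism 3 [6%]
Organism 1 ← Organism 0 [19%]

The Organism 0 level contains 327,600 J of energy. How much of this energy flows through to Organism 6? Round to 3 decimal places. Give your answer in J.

Organism 1: 327600 × 0.19 = 62244 J
Organism 2: 62244 × 0.06 = 3734.64 J
Organism 3: 3734.64 × 0.07 = 261.4248 J
Organism 4: 261.4248 × 0.06 = 15.685488 J
Organism 5: 15.685488 × 0.06 = 0.94112928 J
Organism 6: 0.94112928 × 0.06 = 0.0564677568 J

0.056 J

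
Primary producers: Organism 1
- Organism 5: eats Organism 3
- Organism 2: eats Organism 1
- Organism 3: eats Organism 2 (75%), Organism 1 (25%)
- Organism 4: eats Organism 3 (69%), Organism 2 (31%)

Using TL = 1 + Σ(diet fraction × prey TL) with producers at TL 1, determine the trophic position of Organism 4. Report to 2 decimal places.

3.52

Organism 2: 1 + 1 = 2
Organism 3: 1 + (0.75×2 + 0.25×1) = 2.75
Organism 4: 1 + (0.69×2.75 + 0.31×2) = 3.5175
Organism 5: 1 + 2.75 = 3.75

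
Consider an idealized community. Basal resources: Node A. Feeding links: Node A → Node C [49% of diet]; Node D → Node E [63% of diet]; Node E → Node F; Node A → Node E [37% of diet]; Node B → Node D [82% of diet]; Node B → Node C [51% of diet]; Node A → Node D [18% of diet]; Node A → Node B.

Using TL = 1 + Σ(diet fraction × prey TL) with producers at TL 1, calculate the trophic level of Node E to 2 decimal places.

Node B: 1 + 1 = 2
Node C: 1 + (0.51×2 + 0.49×1) = 2.51
Node D: 1 + (0.82×2 + 0.18×1) = 2.82
Node E: 1 + (0.37×1 + 0.63×2.82) = 3.1466
Node F: 1 + 3.1466 = 4.1466

3.15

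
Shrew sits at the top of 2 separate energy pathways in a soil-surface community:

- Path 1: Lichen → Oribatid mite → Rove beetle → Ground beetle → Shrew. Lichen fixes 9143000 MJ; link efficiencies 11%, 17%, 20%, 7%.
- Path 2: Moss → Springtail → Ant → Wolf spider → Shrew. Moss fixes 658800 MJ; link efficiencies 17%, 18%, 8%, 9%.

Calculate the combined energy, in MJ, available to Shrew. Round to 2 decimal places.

Path 1: 9143000 × 0.11 × 0.17 × 0.2 × 0.07 = 2393.6374 MJ
Path 2: 658800 × 0.17 × 0.18 × 0.08 × 0.09 = 145.146816 MJ
Total at Shrew: 2393.6374 + 145.146816 = 2538.784216 MJ

2538.78 MJ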